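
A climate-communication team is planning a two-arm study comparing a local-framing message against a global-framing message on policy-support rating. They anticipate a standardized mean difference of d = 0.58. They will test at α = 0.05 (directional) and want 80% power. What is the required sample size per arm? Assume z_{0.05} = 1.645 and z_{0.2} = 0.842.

For two independent groups with equal n: n = 2·((z_{α} + z_β) / d)².
z_{α} + z_β = 1.645 + 0.842 = 2.487.
n = 2 × (2.487 / 0.58)² = 2 × 4.288² = 2 × 18.39 = 36.8.
Round up to the next whole participant.

n = 37 per group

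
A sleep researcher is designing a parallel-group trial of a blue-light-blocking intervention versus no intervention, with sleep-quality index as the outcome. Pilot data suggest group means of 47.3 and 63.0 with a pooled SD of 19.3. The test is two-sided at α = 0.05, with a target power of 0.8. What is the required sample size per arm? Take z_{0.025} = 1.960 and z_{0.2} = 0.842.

Cohen's d = |M₁ − M₂| / SD_pooled = |47.3 − 63.0| / 19.3 = 15.7 / 19.3 = 0.813.
For two independent groups with equal n: n = 2·((z_{α/2} + z_β) / d)².
z_{α/2} + z_β = 1.960 + 0.842 = 2.802.
n = 2 × (2.802 / 0.813)² = 2 × 3.446² = 2 × 11.88 = 23.8.
Round up to the next whole participant.

n = 24 per group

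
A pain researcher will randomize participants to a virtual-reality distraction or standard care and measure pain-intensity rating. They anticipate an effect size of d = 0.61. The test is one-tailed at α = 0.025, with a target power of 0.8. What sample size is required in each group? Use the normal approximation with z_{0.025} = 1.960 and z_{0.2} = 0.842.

For two independent groups with equal n: n = 2·((z_{α} + z_β) / d)².
z_{α} + z_β = 1.960 + 0.842 = 2.802.
n = 2 × (2.802 / 0.61)² = 2 × 4.593² = 2 × 21.10 = 42.2.
Round up to the next whole participant.

n = 43 per group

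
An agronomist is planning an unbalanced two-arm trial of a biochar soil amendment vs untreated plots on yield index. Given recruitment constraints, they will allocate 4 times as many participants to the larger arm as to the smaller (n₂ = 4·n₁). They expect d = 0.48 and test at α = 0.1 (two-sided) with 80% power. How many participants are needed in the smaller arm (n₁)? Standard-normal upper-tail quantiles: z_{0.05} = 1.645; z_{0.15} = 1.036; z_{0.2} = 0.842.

n₁ = 34

With allocation ratio k = n₂/n₁ = 4, Var(x̄₁−x̄₂) = σ²(1/n₁ + 1/(k·n₁)) = σ²·(k+1)/(k·n₁).
So n₁ = (1 + 1/k)·((z_{α/2} + z_β)/d)² = 1.250 × (2.487/0.48)².
n₁ = 1.250 × 26.85 = 33.6.
Round up: n₁ = 34, giving n₂ = 4 × 34 = 136.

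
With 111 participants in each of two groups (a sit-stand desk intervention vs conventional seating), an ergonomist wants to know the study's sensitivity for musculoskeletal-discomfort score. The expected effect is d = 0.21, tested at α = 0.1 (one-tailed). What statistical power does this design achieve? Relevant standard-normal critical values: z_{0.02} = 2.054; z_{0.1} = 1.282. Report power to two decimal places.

power ≈ 0.61

For two equal groups, power = Φ(d·√(n/2) − z_{α}).
d·√(n/2) = 0.21 × √(111/2) = 0.21 × 7.450 = 1.564.
z_β = 1.564 − 1.282 = 0.282.
Power = Φ(0.282) = 0.611.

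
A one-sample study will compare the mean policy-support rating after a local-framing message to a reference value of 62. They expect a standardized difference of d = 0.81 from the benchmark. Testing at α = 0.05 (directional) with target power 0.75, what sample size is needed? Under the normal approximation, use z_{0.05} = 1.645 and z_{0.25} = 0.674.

For a one-sample test: n = ((z_{α} + z_β) / d)².
z_{α} + z_β = 1.645 + 0.674 = 2.319.
n = (2.319 / 0.81)² = 2.863² = 8.20.
Round up.

n = 9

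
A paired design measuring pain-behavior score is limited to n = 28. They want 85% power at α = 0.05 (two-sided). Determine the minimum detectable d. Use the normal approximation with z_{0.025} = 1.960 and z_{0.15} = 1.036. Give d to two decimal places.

For a single sample (or paired design) of n = 28: d_min = (z_{α/2} + z_β)/√n.
z-sum = 1.960 + 1.036 = 2.996.
d_min = 2.996 / √28 = 2.996 / 5.292 = 0.566.

d_min ≈ 0.57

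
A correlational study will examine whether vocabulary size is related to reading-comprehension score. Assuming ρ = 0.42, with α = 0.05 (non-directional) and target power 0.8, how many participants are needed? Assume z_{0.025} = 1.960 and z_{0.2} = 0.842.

Fisher's z: C = ½·ln((1+r)/(1−r)) = ½·ln(2.4483) = 0.4477.
n = ((z_{α/2} + z_β)/C)² + 3.
(1.960 + 0.842) / 0.4477 = 2.802 / 0.4477 = 6.259.
n = 6.259² + 3 = 39.17 + 3 = 42.2.
Round up.

n = 43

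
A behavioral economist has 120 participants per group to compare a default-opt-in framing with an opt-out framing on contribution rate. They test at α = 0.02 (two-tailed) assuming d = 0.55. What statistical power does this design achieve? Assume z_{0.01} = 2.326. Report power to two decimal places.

For two equal groups, power = Φ(d·√(n/2) − z_{α/2}).
d·√(n/2) = 0.55 × √(120/2) = 0.55 × 7.746 = 4.260.
z_β = 4.260 − 2.326 = 1.934.
Power = Φ(1.934) = 0.973.

power ≈ 0.97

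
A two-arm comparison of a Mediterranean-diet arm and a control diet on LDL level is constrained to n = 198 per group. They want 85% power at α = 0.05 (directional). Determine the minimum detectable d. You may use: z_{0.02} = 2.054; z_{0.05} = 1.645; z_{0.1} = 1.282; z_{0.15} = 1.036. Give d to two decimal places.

d_min ≈ 0.27

For two independent groups of n = 198 each: d_min = (z_{α} + z_β)·√(2/n).
z-sum = 1.645 + 1.036 = 2.681.
d_min = 2.681 × √(2/198) = 2.681 × 0.1005 = 0.269.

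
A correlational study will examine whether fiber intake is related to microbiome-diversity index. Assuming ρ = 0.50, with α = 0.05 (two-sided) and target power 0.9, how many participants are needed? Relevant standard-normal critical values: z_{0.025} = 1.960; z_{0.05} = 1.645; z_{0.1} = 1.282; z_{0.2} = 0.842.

n = 38

Fisher's z: C = ½·ln((1+r)/(1−r)) = ½·ln(3.0000) = 0.5493.
n = ((z_{α/2} + z_β)/C)² + 3.
(1.960 + 1.282) / 0.5493 = 3.242 / 0.5493 = 5.902.
n = 5.902² + 3 = 34.83 + 3 = 37.8.
Round up.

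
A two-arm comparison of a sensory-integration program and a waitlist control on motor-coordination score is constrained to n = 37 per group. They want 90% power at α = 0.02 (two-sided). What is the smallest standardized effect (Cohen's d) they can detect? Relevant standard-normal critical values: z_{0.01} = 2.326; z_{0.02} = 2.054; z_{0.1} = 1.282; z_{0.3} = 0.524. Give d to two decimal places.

For two independent groups of n = 37 each: d_min = (z_{α/2} + z_β)·√(2/n).
z-sum = 2.326 + 1.282 = 3.608.
d_min = 3.608 × √(2/37) = 3.608 × 0.2325 = 0.839.

d_min ≈ 0.84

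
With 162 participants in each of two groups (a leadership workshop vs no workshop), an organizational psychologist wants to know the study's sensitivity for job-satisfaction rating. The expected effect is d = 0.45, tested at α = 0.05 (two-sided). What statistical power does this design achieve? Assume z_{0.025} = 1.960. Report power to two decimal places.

power ≈ 0.98

For two equal groups, power = Φ(d·√(n/2) − z_{α/2}).
d·√(n/2) = 0.45 × √(162/2) = 0.45 × 9.000 = 4.050.
z_β = 4.050 − 1.960 = 2.090.
Power = Φ(2.090) = 0.982.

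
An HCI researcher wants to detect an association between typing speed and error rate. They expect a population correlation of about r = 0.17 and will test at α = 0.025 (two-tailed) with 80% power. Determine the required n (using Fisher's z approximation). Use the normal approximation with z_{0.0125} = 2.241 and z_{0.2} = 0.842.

n = 326

Fisher's z: C = ½·ln((1+r)/(1−r)) = ½·ln(1.4096) = 0.1717.
n = ((z_{α/2} + z_β)/C)² + 3.
(2.241 + 0.842) / 0.1717 = 3.083 / 0.1717 = 17.956.
n = 17.956² + 3 = 322.41 + 3 = 325.4.
Round up.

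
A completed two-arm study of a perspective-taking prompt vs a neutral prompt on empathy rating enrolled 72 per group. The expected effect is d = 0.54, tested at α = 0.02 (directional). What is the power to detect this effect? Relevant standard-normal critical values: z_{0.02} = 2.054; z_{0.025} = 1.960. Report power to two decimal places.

For two equal groups, power = Φ(d·√(n/2) − z_{α}).
d·√(n/2) = 0.54 × √(72/2) = 0.54 × 6.000 = 3.240.
z_β = 3.240 − 2.054 = 1.186.
Power = Φ(1.186) = 0.882.

power ≈ 0.88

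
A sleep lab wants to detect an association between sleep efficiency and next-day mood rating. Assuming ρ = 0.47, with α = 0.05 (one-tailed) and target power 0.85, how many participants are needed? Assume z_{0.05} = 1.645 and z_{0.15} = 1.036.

n = 31

Fisher's z: C = ½·ln((1+r)/(1−r)) = ½·ln(2.7736) = 0.5101.
n = ((z_{α} + z_β)/C)² + 3.
(1.645 + 1.036) / 0.5101 = 2.681 / 0.5101 = 5.256.
n = 5.256² + 3 = 27.62 + 3 = 30.6.
Round up.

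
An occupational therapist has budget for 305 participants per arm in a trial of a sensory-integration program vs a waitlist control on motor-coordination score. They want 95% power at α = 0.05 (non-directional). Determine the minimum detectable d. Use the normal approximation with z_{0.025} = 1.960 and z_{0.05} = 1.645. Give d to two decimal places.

For two independent groups of n = 305 each: d_min = (z_{α/2} + z_β)·√(2/n).
z-sum = 1.960 + 1.645 = 3.605.
d_min = 3.605 × √(2/305) = 3.605 × 0.0810 = 0.292.

d_min ≈ 0.29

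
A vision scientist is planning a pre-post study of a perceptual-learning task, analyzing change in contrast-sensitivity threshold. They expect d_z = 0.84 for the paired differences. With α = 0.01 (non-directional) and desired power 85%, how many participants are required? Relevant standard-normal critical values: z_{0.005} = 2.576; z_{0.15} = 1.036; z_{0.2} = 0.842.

For a paired (one-sample on differences) test: n = ((z_{α/2} + z_β) / d)².
z_{α/2} + z_β = 2.576 + 1.036 = 3.612.
n = (3.612 / 0.84)² = 4.300² = 18.49.
Round up.

n = 19 pairs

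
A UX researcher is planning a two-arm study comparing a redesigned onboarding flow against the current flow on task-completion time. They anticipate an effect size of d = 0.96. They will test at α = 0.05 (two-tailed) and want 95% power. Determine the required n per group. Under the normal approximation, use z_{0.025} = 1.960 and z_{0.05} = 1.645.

For two independent groups with equal n: n = 2·((z_{α/2} + z_β) / d)².
z_{α/2} + z_β = 1.960 + 1.645 = 3.605.
n = 2 × (3.605 / 0.96)² = 2 × 3.755² = 2 × 14.10 = 28.2.
Round up to the next whole participant.

n = 29 per group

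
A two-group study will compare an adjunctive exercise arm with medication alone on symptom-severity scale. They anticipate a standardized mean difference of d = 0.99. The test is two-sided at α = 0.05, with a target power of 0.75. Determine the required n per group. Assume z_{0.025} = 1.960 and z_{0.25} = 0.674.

n = 15 per group

For two independent groups with equal n: n = 2·((z_{α/2} + z_β) / d)².
z_{α/2} + z_β = 1.960 + 0.674 = 2.634.
n = 2 × (2.634 / 0.99)² = 2 × 2.661² = 2 × 7.08 = 14.2.
Round up to the next whole participant.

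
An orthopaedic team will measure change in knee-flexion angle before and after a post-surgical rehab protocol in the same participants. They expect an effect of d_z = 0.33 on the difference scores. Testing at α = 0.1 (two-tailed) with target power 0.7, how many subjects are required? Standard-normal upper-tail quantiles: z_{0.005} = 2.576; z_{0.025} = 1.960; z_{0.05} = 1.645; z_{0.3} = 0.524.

For a paired (one-sample on differences) test: n = ((z_{α/2} + z_β) / d)².
z_{α/2} + z_β = 1.645 + 0.524 = 2.169.
n = (2.169 / 0.33)² = 6.573² = 43.20.
Round up.

n = 44 pairs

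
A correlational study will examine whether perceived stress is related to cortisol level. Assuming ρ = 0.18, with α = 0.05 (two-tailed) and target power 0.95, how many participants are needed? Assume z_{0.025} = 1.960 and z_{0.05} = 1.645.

Fisher's z: C = ½·ln((1+r)/(1−r)) = ½·ln(1.4390) = 0.1820.
n = ((z_{α/2} + z_β)/C)² + 3.
(1.960 + 1.645) / 0.1820 = 3.605 / 0.1820 = 19.808.
n = 19.808² + 3 = 392.34 + 3 = 395.3.
Round up.

n = 396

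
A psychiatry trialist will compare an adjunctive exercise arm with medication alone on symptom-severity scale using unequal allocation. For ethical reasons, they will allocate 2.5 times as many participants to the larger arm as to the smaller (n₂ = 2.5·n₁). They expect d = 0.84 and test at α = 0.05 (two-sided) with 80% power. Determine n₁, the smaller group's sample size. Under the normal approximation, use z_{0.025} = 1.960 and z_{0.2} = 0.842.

With allocation ratio k = n₂/n₁ = 2.5, Var(x̄₁−x̄₂) = σ²(1/n₁ + 1/(k·n₁)) = σ²·(k+1)/(k·n₁).
So n₁ = (1 + 1/k)·((z_{α/2} + z_β)/d)² = 1.400 × (2.802/0.84)².
n₁ = 1.400 × 11.13 = 15.6.
Round up: n₁ = 16, giving n₂ = 2.5 × 16 = 40.

n₁ = 16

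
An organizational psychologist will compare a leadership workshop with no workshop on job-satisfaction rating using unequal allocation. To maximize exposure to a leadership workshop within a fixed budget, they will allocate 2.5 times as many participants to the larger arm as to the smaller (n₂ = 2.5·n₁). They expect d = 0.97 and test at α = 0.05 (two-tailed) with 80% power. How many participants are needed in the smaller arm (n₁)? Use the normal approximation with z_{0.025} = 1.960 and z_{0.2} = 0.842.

n₁ = 12

With allocation ratio k = n₂/n₁ = 2.5, Var(x̄₁−x̄₂) = σ²(1/n₁ + 1/(k·n₁)) = σ²·(k+1)/(k·n₁).
So n₁ = (1 + 1/k)·((z_{α/2} + z_β)/d)² = 1.400 × (2.802/0.97)².
n₁ = 1.400 × 8.34 = 11.7.
Round up: n₁ = 12, giving n₂ = 2.5 × 12 = 30.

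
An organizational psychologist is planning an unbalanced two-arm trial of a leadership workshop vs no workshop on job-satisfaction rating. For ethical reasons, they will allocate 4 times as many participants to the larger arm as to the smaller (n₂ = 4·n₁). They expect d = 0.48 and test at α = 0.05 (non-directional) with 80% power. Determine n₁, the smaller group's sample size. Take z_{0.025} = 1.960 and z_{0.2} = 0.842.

With allocation ratio k = n₂/n₁ = 4, Var(x̄₁−x̄₂) = σ²(1/n₁ + 1/(k·n₁)) = σ²·(k+1)/(k·n₁).
So n₁ = (1 + 1/k)·((z_{α/2} + z_β)/d)² = 1.250 × (2.802/0.48)².
n₁ = 1.250 × 34.08 = 42.6.
Round up: n₁ = 43, giving n₂ = 4 × 43 = 172.

n₁ = 43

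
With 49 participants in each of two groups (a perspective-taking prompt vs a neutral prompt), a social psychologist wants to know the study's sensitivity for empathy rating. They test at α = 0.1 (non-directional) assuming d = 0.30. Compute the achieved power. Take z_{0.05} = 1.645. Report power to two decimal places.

For two equal groups, power = Φ(d·√(n/2) − z_{α/2}).
d·√(n/2) = 0.30 × √(49/2) = 0.30 × 4.950 = 1.485.
z_β = 1.485 − 1.645 = -0.160.
Power = Φ(-0.160) = 0.436.

power ≈ 0.44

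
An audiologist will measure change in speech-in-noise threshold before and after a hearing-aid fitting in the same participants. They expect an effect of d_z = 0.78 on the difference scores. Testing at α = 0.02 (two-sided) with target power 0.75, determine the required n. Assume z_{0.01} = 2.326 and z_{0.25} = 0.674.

n = 15 pairs

For a paired (one-sample on differences) test: n = ((z_{α/2} + z_β) / d)².
z_{α/2} + z_β = 2.326 + 0.674 = 3.000.
n = (3.000 / 0.78)² = 3.846² = 14.79.
Round up.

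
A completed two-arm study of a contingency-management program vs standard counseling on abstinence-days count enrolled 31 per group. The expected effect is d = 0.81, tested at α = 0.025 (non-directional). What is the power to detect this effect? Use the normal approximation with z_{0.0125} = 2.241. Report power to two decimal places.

For two equal groups, power = Φ(d·√(n/2) − z_{α/2}).
d·√(n/2) = 0.81 × √(31/2) = 0.81 × 3.937 = 3.189.
z_β = 3.189 − 2.241 = 0.948.
Power = Φ(0.948) = 0.828.

power ≈ 0.83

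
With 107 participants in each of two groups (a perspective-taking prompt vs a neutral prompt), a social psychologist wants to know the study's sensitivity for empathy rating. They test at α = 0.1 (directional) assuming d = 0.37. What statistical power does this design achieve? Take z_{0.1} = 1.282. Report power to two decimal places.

power ≈ 0.92

For two equal groups, power = Φ(d·√(n/2) − z_{α}).
d·√(n/2) = 0.37 × √(107/2) = 0.37 × 7.314 = 2.706.
z_β = 2.706 − 1.282 = 1.424.
Power = Φ(1.424) = 0.923.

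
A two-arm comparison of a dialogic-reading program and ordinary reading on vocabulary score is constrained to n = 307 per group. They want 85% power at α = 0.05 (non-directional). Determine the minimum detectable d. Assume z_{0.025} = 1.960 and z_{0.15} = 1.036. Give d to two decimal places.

For two independent groups of n = 307 each: d_min = (z_{α/2} + z_β)·√(2/n).
z-sum = 1.960 + 1.036 = 2.996.
d_min = 2.996 × √(2/307) = 2.996 × 0.0807 = 0.242.

d_min ≈ 0.24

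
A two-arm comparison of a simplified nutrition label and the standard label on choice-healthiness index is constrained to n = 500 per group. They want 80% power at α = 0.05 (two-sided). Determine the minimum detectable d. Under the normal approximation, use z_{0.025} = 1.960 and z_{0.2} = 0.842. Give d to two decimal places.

d_min ≈ 0.18

For two independent groups of n = 500 each: d_min = (z_{α/2} + z_β)·√(2/n).
z-sum = 1.960 + 0.842 = 2.802.
d_min = 2.802 × √(2/500) = 2.802 × 0.0632 = 0.177.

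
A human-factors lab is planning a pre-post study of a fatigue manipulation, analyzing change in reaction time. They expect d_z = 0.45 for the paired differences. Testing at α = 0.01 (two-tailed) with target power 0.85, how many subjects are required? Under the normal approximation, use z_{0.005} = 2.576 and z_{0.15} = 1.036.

For a paired (one-sample on differences) test: n = ((z_{α/2} + z_β) / d)².
z_{α/2} + z_β = 2.576 + 1.036 = 3.612.
n = (3.612 / 0.45)² = 8.027² = 64.43.
Round up.

n = 65 pairs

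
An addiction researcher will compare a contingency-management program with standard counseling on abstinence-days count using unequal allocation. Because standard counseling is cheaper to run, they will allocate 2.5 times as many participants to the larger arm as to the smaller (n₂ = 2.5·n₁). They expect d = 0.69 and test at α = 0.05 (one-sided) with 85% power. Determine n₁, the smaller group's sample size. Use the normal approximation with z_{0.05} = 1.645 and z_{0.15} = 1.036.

With allocation ratio k = n₂/n₁ = 2.5, Var(x̄₁−x̄₂) = σ²(1/n₁ + 1/(k·n₁)) = σ²·(k+1)/(k·n₁).
So n₁ = (1 + 1/k)·((z_{α} + z_β)/d)² = 1.400 × (2.681/0.69)².
n₁ = 1.400 × 15.10 = 21.1.
Round up: n₁ = 22, giving n₂ = 2.5 × 22 = 55.

n₁ = 22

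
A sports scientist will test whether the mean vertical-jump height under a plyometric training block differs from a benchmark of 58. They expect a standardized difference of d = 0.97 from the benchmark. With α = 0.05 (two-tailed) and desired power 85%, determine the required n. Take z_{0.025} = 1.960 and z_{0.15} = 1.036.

n = 10

For a one-sample test: n = ((z_{α/2} + z_β) / d)².
z_{α/2} + z_β = 1.960 + 1.036 = 2.996.
n = (2.996 / 0.97)² = 3.089² = 9.54.
Round up.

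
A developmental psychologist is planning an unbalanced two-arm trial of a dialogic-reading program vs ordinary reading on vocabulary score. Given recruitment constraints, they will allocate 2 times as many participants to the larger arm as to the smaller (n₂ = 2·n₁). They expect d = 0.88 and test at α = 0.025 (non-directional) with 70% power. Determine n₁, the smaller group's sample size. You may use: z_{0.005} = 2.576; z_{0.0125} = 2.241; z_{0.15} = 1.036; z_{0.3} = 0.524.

With allocation ratio k = n₂/n₁ = 2, Var(x̄₁−x̄₂) = σ²(1/n₁ + 1/(k·n₁)) = σ²·(k+1)/(k·n₁).
So n₁ = (1 + 1/k)·((z_{α/2} + z_β)/d)² = 1.500 × (2.765/0.88)².
n₁ = 1.500 × 9.87 = 14.8.
Round up: n₁ = 15, giving n₂ = 2 × 15 = 30.

n₁ = 15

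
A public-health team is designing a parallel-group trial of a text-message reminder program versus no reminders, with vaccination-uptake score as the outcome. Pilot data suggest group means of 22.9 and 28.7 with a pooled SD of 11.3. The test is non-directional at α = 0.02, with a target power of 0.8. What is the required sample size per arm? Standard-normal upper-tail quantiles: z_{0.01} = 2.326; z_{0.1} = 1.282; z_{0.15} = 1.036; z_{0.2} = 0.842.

n = 77 per group

Cohen's d = |M₁ − M₂| / SD_pooled = |22.9 − 28.7| / 11.3 = 5.8 / 11.3 = 0.513.
For two independent groups with equal n: n = 2·((z_{α/2} + z_β) / d)².
z_{α/2} + z_β = 2.326 + 0.842 = 3.168.
n = 2 × (3.168 / 0.513)² = 2 × 6.175² = 2 × 38.14 = 76.3.
Round up to the next whole participant.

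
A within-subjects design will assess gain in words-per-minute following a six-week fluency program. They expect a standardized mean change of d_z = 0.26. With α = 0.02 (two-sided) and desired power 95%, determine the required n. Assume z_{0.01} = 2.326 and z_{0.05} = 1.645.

n = 234 pairs

For a paired (one-sample on differences) test: n = ((z_{α/2} + z_β) / d)².
z_{α/2} + z_β = 2.326 + 1.645 = 3.971.
n = (3.971 / 0.26)² = 15.273² = 233.27.
Round up.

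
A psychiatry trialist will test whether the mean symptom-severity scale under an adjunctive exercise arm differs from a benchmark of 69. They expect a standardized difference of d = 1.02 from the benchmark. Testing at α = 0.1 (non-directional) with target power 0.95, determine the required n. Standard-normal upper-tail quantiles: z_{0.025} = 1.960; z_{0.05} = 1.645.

n = 11

For a one-sample test: n = ((z_{α/2} + z_β) / d)².
z_{α/2} + z_β = 1.645 + 1.645 = 3.290.
n = (3.290 / 1.02)² = 3.225² = 10.40.
Round up.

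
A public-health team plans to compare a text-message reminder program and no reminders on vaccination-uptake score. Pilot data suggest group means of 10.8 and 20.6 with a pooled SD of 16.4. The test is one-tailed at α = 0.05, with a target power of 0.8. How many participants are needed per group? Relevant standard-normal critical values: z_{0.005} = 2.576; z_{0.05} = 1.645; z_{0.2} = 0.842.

n = 35 per group

Cohen's d = |M₁ − M₂| / SD_pooled = |10.8 − 20.6| / 16.4 = 9.8 / 16.4 = 0.598.
For two independent groups with equal n: n = 2·((z_{α} + z_β) / d)².
z_{α} + z_β = 1.645 + 0.842 = 2.487.
n = 2 × (2.487 / 0.598)² = 2 × 4.159² = 2 × 17.30 = 34.6.
Round up to the next whole participant.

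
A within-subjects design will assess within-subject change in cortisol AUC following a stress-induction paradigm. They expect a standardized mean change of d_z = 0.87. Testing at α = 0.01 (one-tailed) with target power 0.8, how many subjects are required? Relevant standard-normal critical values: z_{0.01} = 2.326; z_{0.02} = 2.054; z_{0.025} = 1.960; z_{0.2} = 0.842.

n = 14 pairs

For a paired (one-sample on differences) test: n = ((z_{α} + z_β) / d)².
z_{α} + z_β = 2.326 + 0.842 = 3.168.
n = (3.168 / 0.87)² = 3.641² = 13.26.
Round up.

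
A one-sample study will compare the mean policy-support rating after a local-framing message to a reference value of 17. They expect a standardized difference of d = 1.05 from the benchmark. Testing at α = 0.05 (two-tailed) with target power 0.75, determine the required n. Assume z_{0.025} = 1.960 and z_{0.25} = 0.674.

For a one-sample test: n = ((z_{α/2} + z_β) / d)².
z_{α/2} + z_β = 1.960 + 0.674 = 2.634.
n = (2.634 / 1.05)² = 2.509² = 6.29.
Round up.

n = 7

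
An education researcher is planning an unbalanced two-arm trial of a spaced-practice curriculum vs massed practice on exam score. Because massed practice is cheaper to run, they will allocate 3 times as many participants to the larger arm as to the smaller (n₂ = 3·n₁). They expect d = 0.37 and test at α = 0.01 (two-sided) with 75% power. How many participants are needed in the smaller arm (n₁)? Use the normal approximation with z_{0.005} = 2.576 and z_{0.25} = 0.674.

n₁ = 103

With allocation ratio k = n₂/n₁ = 3, Var(x̄₁−x̄₂) = σ²(1/n₁ + 1/(k·n₁)) = σ²·(k+1)/(k·n₁).
So n₁ = (1 + 1/k)·((z_{α/2} + z_β)/d)² = 1.333 × (3.250/0.37)².
n₁ = 1.333 × 77.15 = 102.9.
Round up: n₁ = 103, giving n₂ = 3 × 103 = 309.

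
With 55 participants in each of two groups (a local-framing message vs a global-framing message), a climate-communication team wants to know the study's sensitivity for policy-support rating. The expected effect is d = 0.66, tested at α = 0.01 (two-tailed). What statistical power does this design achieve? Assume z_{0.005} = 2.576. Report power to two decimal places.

For two equal groups, power = Φ(d·√(n/2) − z_{α/2}).
d·√(n/2) = 0.66 × √(55/2) = 0.66 × 5.244 = 3.461.
z_β = 3.461 − 2.576 = 0.885.
Power = Φ(0.885) = 0.812.

power ≈ 0.81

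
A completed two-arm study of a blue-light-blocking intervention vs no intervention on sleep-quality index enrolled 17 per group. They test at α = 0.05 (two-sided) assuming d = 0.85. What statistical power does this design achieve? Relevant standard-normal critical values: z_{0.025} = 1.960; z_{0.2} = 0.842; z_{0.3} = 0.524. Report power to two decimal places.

power ≈ 0.70

For two equal groups, power = Φ(d·√(n/2) − z_{α/2}).
d·√(n/2) = 0.85 × √(17/2) = 0.85 × 2.915 = 2.478.
z_β = 2.478 − 1.960 = 0.518.
Power = Φ(0.518) = 0.698.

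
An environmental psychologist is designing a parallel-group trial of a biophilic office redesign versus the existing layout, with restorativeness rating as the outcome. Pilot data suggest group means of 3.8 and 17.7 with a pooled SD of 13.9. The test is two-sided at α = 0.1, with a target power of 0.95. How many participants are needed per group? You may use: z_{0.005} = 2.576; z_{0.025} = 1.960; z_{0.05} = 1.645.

Cohen's d = |M₁ − M₂| / SD_pooled = |3.8 − 17.7| / 13.9 = 13.9 / 13.9 = 1.000.
For two independent groups with equal n: n = 2·((z_{α/2} + z_β) / d)².
z_{α/2} + z_β = 1.645 + 1.645 = 3.290.
n = 2 × (3.290 / 1.000)² = 2 × 3.290² = 2 × 10.82 = 21.6.
Round up to the next whole participant.

n = 22 per group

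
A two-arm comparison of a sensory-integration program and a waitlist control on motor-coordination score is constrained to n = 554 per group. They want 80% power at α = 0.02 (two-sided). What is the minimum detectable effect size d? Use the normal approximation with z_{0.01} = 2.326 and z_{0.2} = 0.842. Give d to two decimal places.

For two independent groups of n = 554 each: d_min = (z_{α/2} + z_β)·√(2/n).
z-sum = 2.326 + 0.842 = 3.168.
d_min = 3.168 × √(2/554) = 3.168 × 0.0601 = 0.190.

d_min ≈ 0.19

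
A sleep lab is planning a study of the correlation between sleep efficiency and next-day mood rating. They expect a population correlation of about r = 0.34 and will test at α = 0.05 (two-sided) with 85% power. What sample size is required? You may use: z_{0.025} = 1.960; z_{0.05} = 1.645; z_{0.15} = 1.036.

n = 75

Fisher's z: C = ½·ln((1+r)/(1−r)) = ½·ln(2.0303) = 0.3541.
n = ((z_{α/2} + z_β)/C)² + 3.
(1.960 + 1.036) / 0.3541 = 2.996 / 0.3541 = 8.461.
n = 8.461² + 3 = 71.59 + 3 = 74.6.
Round up.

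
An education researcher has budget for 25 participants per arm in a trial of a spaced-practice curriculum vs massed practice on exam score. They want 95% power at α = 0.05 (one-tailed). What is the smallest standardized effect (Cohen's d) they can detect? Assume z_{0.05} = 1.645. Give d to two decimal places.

For two independent groups of n = 25 each: d_min = (z_{α} + z_β)·√(2/n).
z-sum = 1.645 + 1.645 = 3.290.
d_min = 3.290 × √(2/25) = 3.290 × 0.2828 = 0.931.

d_min ≈ 0.93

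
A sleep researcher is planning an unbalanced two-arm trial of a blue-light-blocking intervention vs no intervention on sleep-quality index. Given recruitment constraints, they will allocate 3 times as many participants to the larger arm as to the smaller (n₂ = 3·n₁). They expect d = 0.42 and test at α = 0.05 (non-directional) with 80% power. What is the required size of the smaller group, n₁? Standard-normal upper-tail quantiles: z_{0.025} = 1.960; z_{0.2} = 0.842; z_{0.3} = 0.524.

With allocation ratio k = n₂/n₁ = 3, Var(x̄₁−x̄₂) = σ²(1/n₁ + 1/(k·n₁)) = σ²·(k+1)/(k·n₁).
So n₁ = (1 + 1/k)·((z_{α/2} + z_β)/d)² = 1.333 × (2.802/0.42)².
n₁ = 1.333 × 44.51 = 59.3.
Round up: n₁ = 60, giving n₂ = 3 × 60 = 180.

n₁ = 60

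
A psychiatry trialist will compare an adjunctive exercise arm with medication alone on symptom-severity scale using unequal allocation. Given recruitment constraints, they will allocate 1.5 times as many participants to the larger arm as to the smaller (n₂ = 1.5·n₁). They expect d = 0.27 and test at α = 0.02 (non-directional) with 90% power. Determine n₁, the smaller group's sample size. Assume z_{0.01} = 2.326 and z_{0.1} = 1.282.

n₁ = 298

With allocation ratio k = n₂/n₁ = 1.5, Var(x̄₁−x̄₂) = σ²(1/n₁ + 1/(k·n₁)) = σ²·(k+1)/(k·n₁).
So n₁ = (1 + 1/k)·((z_{α/2} + z_β)/d)² = 1.667 × (3.608/0.27)².
n₁ = 1.667 × 178.57 = 297.6.
Round up: n₁ = 298, giving n₂ = 1.5 × 298 = 447.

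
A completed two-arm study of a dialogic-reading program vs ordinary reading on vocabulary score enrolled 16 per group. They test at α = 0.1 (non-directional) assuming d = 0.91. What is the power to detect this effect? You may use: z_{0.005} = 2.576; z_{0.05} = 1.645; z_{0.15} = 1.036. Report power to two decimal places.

For two equal groups, power = Φ(d·√(n/2) − z_{α/2}).
d·√(n/2) = 0.91 × √(16/2) = 0.91 × 2.828 = 2.574.
z_β = 2.574 − 1.645 = 0.929.
Power = Φ(0.929) = 0.824.

power ≈ 0.82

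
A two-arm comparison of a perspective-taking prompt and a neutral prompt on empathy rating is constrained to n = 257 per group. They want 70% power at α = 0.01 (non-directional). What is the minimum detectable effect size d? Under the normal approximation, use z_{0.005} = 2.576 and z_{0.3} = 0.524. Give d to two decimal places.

For two independent groups of n = 257 each: d_min = (z_{α/2} + z_β)·√(2/n).
z-sum = 2.576 + 0.524 = 3.100.
d_min = 3.100 × √(2/257) = 3.100 × 0.0882 = 0.273.

d_min ≈ 0.27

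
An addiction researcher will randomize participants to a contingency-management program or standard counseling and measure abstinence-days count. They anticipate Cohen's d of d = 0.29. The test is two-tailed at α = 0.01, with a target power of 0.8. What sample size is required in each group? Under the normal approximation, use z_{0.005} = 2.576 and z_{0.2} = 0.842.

For two independent groups with equal n: n = 2·((z_{α/2} + z_β) / d)².
z_{α/2} + z_β = 2.576 + 0.842 = 3.418.
n = 2 × (3.418 / 0.29)² = 2 × 11.786² = 2 × 138.91 = 277.8.
Round up to the next whole participant.

n = 278 per group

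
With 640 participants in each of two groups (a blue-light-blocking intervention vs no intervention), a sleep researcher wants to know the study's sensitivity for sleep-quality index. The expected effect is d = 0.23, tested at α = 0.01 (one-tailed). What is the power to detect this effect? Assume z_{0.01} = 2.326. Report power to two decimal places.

For two equal groups, power = Φ(d·√(n/2) − z_{α}).
d·√(n/2) = 0.23 × √(640/2) = 0.23 × 17.889 = 4.114.
z_β = 4.114 − 2.326 = 1.788.
Power = Φ(1.788) = 0.963.

power ≈ 0.96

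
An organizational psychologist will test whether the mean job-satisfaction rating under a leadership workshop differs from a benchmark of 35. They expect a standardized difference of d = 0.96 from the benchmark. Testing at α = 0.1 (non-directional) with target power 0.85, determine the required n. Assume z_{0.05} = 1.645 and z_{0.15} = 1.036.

For a one-sample test: n = ((z_{α/2} + z_β) / d)².
z_{α/2} + z_β = 1.645 + 1.036 = 2.681.
n = (2.681 / 0.96)² = 2.793² = 7.80.
Round up.

n = 8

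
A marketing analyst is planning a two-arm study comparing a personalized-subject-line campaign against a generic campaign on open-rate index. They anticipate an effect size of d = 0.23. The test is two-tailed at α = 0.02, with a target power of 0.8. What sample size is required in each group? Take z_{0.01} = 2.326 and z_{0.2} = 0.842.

n = 380 per group

For two independent groups with equal n: n = 2·((z_{α/2} + z_β) / d)².
z_{α/2} + z_β = 2.326 + 0.842 = 3.168.
n = 2 × (3.168 / 0.23)² = 2 × 13.774² = 2 × 189.72 = 379.4.
Round up to the next whole participant.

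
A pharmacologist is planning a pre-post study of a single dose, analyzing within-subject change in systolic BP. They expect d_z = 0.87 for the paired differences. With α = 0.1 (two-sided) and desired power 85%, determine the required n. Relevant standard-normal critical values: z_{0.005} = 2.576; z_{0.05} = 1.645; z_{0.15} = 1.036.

n = 10 pairs

For a paired (one-sample on differences) test: n = ((z_{α/2} + z_β) / d)².
z_{α/2} + z_β = 1.645 + 1.036 = 2.681.
n = (2.681 / 0.87)² = 3.082² = 9.50.
Round up.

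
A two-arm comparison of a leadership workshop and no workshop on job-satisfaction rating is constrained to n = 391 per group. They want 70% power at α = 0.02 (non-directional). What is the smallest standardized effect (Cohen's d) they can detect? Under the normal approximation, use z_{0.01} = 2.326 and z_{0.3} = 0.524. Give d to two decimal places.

For two independent groups of n = 391 each: d_min = (z_{α/2} + z_β)·√(2/n).
z-sum = 2.326 + 0.524 = 2.850.
d_min = 2.850 × √(2/391) = 2.850 × 0.0715 = 0.204.

d_min ≈ 0.20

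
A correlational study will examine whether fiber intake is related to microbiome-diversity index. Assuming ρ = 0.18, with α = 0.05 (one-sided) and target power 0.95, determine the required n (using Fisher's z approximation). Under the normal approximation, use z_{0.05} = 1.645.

Fisher's z: C = ½·ln((1+r)/(1−r)) = ½·ln(1.4390) = 0.1820.
n = ((z_{α} + z_β)/C)² + 3.
(1.645 + 1.645) / 0.1820 = 3.290 / 0.1820 = 18.077.
n = 18.077² + 3 = 326.78 + 3 = 329.8.
Round up.

n = 330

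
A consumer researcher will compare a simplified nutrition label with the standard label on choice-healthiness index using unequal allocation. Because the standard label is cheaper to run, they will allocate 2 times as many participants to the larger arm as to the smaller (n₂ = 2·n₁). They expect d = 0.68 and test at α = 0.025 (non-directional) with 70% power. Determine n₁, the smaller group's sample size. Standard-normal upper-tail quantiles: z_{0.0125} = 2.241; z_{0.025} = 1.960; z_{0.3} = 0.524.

n₁ = 25

With allocation ratio k = n₂/n₁ = 2, Var(x̄₁−x̄₂) = σ²(1/n₁ + 1/(k·n₁)) = σ²·(k+1)/(k·n₁).
So n₁ = (1 + 1/k)·((z_{α/2} + z_β)/d)² = 1.500 × (2.765/0.68)².
n₁ = 1.500 × 16.53 = 24.8.
Round up: n₁ = 25, giving n₂ = 2 × 25 = 50.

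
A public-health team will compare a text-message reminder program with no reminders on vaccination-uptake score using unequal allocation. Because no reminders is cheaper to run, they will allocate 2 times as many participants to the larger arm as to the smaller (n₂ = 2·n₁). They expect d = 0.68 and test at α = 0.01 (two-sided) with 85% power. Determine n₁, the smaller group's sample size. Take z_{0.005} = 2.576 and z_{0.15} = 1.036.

With allocation ratio k = n₂/n₁ = 2, Var(x̄₁−x̄₂) = σ²(1/n₁ + 1/(k·n₁)) = σ²·(k+1)/(k·n₁).
So n₁ = (1 + 1/k)·((z_{α/2} + z_β)/d)² = 1.500 × (3.612/0.68)².
n₁ = 1.500 × 28.21 = 42.3.
Round up: n₁ = 43, giving n₂ = 2 × 43 = 86.

n₁ = 43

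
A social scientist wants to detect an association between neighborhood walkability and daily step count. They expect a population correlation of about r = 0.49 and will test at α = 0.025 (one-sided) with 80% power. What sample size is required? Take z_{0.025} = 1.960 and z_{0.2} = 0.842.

Fisher's z: C = ½·ln((1+r)/(1−r)) = ½·ln(2.9216) = 0.5361.
n = ((z_{α} + z_β)/C)² + 3.
(1.960 + 0.842) / 0.5361 = 2.802 / 0.5361 = 5.227.
n = 5.227² + 3 = 27.32 + 3 = 30.3.
Round up.

n = 31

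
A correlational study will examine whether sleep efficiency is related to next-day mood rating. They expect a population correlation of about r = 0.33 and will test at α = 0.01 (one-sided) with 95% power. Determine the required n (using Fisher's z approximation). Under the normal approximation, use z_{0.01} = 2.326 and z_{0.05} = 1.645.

Fisher's z: C = ½·ln((1+r)/(1−r)) = ½·ln(1.9851) = 0.3428.
n = ((z_{α} + z_β)/C)² + 3.
(2.326 + 1.645) / 0.3428 = 3.971 / 0.3428 = 11.584.
n = 11.584² + 3 = 134.19 + 3 = 137.2.
Round up.

n = 138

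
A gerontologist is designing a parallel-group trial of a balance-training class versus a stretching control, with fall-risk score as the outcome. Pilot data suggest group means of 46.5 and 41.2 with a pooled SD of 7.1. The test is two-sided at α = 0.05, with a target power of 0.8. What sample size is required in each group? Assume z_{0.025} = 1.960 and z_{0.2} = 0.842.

n = 29 per group

Cohen's d = |M₁ − M₂| / SD_pooled = |46.5 − 41.2| / 7.1 = 5.3 / 7.1 = 0.746.
For two independent groups with equal n: n = 2·((z_{α/2} + z_β) / d)².
z_{α/2} + z_β = 1.960 + 0.842 = 2.802.
n = 2 × (2.802 / 0.746)² = 2 × 3.756² = 2 × 14.11 = 28.2.
Round up to the next whole participant.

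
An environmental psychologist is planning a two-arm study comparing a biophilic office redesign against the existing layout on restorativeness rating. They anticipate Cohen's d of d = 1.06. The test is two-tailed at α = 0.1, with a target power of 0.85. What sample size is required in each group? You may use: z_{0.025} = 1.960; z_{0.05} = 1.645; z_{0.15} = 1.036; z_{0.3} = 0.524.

For two independent groups with equal n: n = 2·((z_{α/2} + z_β) / d)².
z_{α/2} + z_β = 1.645 + 1.036 = 2.681.
n = 2 × (2.681 / 1.06)² = 2 × 2.529² = 2 × 6.40 = 12.8.
Round up to the next whole participant.

n = 13 per group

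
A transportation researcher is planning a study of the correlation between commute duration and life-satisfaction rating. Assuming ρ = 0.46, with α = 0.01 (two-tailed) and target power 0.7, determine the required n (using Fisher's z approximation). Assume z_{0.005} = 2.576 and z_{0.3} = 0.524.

n = 42

Fisher's z: C = ½·ln((1+r)/(1−r)) = ½·ln(2.7037) = 0.4973.
n = ((z_{α/2} + z_β)/C)² + 3.
(2.576 + 0.524) / 0.4973 = 3.100 / 0.4973 = 6.234.
n = 6.234² + 3 = 38.86 + 3 = 41.9.
Round up.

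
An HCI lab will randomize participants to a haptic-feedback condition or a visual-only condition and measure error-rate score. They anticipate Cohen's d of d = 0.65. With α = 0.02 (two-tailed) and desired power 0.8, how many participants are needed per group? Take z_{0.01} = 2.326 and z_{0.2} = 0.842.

n = 48 per group

For two independent groups with equal n: n = 2·((z_{α/2} + z_β) / d)².
z_{α/2} + z_β = 2.326 + 0.842 = 3.168.
n = 2 × (3.168 / 0.65)² = 2 × 4.874² = 2 × 23.75 = 47.5.
Round up to the next whole participant.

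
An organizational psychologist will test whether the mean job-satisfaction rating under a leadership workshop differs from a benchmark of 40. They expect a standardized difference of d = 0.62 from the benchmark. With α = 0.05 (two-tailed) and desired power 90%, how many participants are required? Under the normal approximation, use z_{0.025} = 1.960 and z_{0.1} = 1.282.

For a one-sample test: n = ((z_{α/2} + z_β) / d)².
z_{α/2} + z_β = 1.960 + 1.282 = 3.242.
n = (3.242 / 0.62)² = 5.229² = 27.34.
Round up.

n = 28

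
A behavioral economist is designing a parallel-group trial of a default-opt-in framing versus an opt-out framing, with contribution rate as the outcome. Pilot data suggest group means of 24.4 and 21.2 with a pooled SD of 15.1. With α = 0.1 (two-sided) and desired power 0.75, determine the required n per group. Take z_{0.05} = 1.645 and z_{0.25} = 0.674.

Cohen's d = |M₁ − M₂| / SD_pooled = |24.4 − 21.2| / 15.1 = 3.2 / 15.1 = 0.212.
For two independent groups with equal n: n = 2·((z_{α/2} + z_β) / d)².
z_{α/2} + z_β = 1.645 + 0.674 = 2.319.
n = 2 × (2.319 / 0.212)² = 2 × 10.939² = 2 × 119.65 = 239.3.
Round up to the next whole participant.

n = 240 per group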